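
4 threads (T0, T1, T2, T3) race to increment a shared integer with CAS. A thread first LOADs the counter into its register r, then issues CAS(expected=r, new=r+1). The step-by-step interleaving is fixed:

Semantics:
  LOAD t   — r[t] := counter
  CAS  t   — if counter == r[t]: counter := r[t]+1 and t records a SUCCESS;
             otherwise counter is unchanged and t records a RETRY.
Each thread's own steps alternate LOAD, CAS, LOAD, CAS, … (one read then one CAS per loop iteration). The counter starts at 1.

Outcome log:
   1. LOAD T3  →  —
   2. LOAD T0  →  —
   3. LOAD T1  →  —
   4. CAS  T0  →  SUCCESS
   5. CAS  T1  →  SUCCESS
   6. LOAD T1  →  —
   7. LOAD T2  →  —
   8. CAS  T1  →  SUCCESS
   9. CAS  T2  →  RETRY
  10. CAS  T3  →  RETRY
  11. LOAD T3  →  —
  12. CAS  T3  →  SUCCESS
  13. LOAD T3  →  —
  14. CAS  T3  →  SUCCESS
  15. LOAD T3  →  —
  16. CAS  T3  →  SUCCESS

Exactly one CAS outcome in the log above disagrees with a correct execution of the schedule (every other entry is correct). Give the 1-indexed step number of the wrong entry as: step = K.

step = 5

Correct run:
   1) LOAD T3:  M=1  r_T3=1
   2) LOAD T0:  M=1  r_T0=1
   3) LOAD T1:  M=1  r_T1=1
   4) CAS  T0:  M=2  r_T0=1 ✓
   5) CAS  T1:  M=2  r_T1=1 ✗
   6) LOAD T1:  M=2  r_T1=2
   7) LOAD T2:  M=2  r_T2=2
   8) CAS  T1:  M=3  r_T1=2 ✓
   9) CAS  T2:  M=3  r_T2=2 ✗
  10) CAS  T3:  M=3  r_T3=1 ✗
  11) LOAD T3:  M=3  r_T3=3
  12) CAS  T3:  M=4  r_T3=3 ✓
  13) LOAD T3:  M=4  r_T3=4
  14) CAS  T3:  M=5  r_T3=4 ✓
  15) LOAD T3:  M=5  r_T3=5
  16) CAS  T3:  M=6  r_T3=5 ✓
Log disagrees first at step 5.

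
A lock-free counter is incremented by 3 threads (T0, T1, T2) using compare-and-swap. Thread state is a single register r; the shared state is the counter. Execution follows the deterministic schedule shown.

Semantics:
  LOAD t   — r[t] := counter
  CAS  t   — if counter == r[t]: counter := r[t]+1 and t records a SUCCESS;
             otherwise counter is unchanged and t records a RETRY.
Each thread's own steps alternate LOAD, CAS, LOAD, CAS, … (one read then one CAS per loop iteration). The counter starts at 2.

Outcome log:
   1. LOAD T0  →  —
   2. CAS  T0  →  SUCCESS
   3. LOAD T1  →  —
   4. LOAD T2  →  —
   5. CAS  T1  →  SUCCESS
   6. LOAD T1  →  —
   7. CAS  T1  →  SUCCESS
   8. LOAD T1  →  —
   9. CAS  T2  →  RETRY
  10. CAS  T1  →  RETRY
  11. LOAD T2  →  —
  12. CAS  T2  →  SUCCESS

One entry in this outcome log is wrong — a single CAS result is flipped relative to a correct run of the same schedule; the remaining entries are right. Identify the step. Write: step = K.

Reference trace:
#1 T0 reads 2
#2 T0 CAS(2→3) writes; counter now 3
#3 T1 reads 3
#4 T2 reads 3
#5 T1 CAS(3→4) writes; counter now 4
#6 T1 reads 4
#7 T1 CAS(4→5) writes; counter now 5
#8 T1 reads 5
#9 T2 CAS(3→4) fails; counter now 5
#10 T1 CAS(5→6) writes; counter now 6
#11 T2 reads 6
#12 T2 CAS(6→7) writes; counter now 7
Mismatch at 10.

step = 10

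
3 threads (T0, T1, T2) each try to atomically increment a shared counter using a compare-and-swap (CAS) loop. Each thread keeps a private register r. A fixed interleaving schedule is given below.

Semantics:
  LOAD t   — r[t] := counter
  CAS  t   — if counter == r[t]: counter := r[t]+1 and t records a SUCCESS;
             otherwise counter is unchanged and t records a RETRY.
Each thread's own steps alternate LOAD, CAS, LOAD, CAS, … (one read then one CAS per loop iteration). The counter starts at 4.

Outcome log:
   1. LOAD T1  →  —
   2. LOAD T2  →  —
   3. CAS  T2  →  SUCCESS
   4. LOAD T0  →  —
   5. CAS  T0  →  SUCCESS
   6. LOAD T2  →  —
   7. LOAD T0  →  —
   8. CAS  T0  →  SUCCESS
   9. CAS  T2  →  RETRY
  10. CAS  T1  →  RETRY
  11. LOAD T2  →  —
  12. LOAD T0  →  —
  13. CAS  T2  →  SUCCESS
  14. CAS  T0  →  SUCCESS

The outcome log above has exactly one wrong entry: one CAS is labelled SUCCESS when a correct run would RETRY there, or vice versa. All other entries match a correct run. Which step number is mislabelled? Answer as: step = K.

Reference trace:
step 1: T1 LOAD ⇒ load; ctr=4 reg=4
step 2: T2 LOAD ⇒ load; ctr=4 reg=4
step 3: T2 CAS ⇒ ok; ctr=5 reg=4
step 4: T0 LOAD ⇒ load; ctr=5 reg=5
step 5: T0 CAS ⇒ ok; ctr=6 reg=5
step 6: T2 LOAD ⇒ load; ctr=6 reg=6
step 7: T0 LOAD ⇒ load; ctr=6 reg=6
step 8: T0 CAS ⇒ ok; ctr=7 reg=6
step 9: T2 CAS ⇒ retry; ctr=7 reg=6
step 10: T1 CAS ⇒ retry; ctr=7 reg=4
step 11: T2 LOAD ⇒ load; ctr=7 reg=7
step 12: T0 LOAD ⇒ load; ctr=7 reg=7
step 13: T2 CAS ⇒ ok; ctr=8 reg=7
step 14: T0 CAS ⇒ retry; ctr=8 reg=7
Log disagrees first at step 14.

step = 14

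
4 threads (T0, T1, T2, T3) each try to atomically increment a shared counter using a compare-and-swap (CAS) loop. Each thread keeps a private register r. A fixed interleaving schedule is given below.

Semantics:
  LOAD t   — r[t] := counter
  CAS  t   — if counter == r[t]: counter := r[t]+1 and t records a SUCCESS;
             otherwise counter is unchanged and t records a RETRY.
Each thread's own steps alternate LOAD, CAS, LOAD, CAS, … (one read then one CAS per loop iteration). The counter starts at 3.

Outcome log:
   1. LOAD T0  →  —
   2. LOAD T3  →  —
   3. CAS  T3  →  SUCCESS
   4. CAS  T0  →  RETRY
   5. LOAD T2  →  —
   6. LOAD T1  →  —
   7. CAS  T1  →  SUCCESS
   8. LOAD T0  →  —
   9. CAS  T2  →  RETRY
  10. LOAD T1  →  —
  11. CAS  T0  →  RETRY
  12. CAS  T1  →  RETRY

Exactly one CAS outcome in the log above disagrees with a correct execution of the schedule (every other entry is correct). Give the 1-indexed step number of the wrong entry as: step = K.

step = 11

Correct run:
T0 LOAD — after: cnt=3, r=3 — load
T3 LOAD — after: cnt=3, r=3 — load
T3 CAS — after: cnt=4, r=3 — ok
T0 CAS — after: cnt=4, r=3 — retry
T2 LOAD — after: cnt=4, r=4 — load
T1 LOAD — after: cnt=4, r=4 — load
T1 CAS — after: cnt=5, r=4 — ok
T0 LOAD — after: cnt=5, r=5 — load
T2 CAS — after: cnt=5, r=4 — retry
T1 LOAD — after: cnt=5, r=5 — load
T0 CAS — after: cnt=6, r=5 — ok
T1 CAS — after: cnt=6, r=5 — retry
Flip is step 11.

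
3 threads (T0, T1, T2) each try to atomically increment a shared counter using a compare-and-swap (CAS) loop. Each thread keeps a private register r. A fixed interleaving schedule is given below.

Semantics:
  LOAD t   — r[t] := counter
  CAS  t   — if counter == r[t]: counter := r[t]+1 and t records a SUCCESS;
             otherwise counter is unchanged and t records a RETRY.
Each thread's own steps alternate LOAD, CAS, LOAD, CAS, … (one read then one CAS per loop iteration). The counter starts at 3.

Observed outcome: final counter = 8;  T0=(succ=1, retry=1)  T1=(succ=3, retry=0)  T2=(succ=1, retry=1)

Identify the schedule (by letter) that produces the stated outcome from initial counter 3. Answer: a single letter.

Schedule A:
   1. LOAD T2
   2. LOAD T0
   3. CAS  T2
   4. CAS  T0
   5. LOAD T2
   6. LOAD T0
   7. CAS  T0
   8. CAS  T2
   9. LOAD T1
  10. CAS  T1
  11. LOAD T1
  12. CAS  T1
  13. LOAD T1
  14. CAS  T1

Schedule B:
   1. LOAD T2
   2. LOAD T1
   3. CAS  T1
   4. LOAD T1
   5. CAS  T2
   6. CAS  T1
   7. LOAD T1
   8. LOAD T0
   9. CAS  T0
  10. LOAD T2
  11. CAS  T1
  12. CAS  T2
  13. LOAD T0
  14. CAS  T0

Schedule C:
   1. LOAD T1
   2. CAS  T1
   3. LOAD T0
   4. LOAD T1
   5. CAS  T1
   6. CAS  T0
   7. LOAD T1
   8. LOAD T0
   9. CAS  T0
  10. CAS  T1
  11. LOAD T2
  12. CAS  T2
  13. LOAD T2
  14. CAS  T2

A

Run A:
   1) LOAD T2:  M=3  r_T2=3
   2) LOAD T0:  M=3  r_T0=3
   3) CAS  T2:  M=4  r_T2=3 ✓
   4) CAS  T0:  M=4  r_T0=3 ✗
   5) LOAD T2:  M=4  r_T2=4
   6) LOAD T0:  M=4  r_T0=4
   7) CAS  T0:  M=5  r_T0=4 ✓
   8) CAS  T2:  M=5  r_T2=4 ✗
   9) LOAD T1:  M=5  r_T1=5
  10) CAS  T1:  M=6  r_T1=5 ✓
  11) LOAD T1:  M=6  r_T1=6
  12) CAS  T1:  M=7  r_T1=6 ✓
  13) LOAD T1:  M=7  r_T1=7
  14) CAS  T1:  M=8  r_T1=7 ✓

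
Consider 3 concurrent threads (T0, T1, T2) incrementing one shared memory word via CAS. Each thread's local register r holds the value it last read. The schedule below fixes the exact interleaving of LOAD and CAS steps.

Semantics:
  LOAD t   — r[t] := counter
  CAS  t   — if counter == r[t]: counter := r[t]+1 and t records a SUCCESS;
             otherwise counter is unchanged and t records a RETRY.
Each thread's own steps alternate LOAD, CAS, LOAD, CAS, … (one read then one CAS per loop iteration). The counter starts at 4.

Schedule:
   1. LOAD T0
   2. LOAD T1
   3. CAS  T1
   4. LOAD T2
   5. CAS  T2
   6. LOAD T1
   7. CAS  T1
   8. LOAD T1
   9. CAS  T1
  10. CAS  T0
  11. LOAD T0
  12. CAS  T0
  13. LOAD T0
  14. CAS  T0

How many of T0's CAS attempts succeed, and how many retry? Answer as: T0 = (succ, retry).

1. LOAD T0 → mem=4 r[T0]=4 [LOAD]
2. LOAD T1 → mem=4 r[T1]=4 [LOAD]
3. CAS T1 → mem=5 r[T1]=4 [OK]
4. LOAD T2 → mem=5 r[T2]=5 [LOAD]
5. CAS T2 → mem=6 r[T2]=5 [OK]
6. LOAD T1 → mem=6 r[T1]=6 [LOAD]
7. CAS T1 → mem=7 r[T1]=6 [OK]
8. LOAD T1 → mem=7 r[T1]=7 [LOAD]
9. CAS T1 → mem=8 r[T1]=7 [OK]
10. CAS T0 → mem=8 r[T0]=4 [RETRY]
11. LOAD T0 → mem=8 r[T0]=8 [LOAD]
12. CAS T0 → mem=9 r[T0]=8 [OK]
13. LOAD T0 → mem=9 r[T0]=9 [LOAD]
14. CAS T0 → mem=10 r[T0]=9 [OK]

T0 = (2, 1)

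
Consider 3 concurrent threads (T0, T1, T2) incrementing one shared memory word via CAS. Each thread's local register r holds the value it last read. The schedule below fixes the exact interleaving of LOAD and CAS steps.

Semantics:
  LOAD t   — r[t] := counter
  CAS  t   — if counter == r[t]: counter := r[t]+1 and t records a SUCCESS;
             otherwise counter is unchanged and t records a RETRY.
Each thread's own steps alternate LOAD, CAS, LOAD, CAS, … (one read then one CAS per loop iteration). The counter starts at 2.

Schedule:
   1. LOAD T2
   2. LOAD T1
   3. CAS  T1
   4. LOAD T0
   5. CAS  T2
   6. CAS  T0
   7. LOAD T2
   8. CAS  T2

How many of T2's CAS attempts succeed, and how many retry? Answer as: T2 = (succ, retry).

T2 = (1, 1)

[1] T2.load  rd  (counter 2, T2.r 2)
[2] T1.load  rd  (counter 2, T1.r 2)
[3] T1.cas  hit  (counter 3, T1.r 2)
[4] T0.load  rd  (counter 3, T0.r 3)
[5] T2.cas  miss  (counter 3, T2.r 2)
[6] T0.cas  hit  (counter 4, T0.r 3)
[7] T2.load  rd  (counter 4, T2.r 4)
[8] T2.cas  hit  (counter 5, T2.r 4)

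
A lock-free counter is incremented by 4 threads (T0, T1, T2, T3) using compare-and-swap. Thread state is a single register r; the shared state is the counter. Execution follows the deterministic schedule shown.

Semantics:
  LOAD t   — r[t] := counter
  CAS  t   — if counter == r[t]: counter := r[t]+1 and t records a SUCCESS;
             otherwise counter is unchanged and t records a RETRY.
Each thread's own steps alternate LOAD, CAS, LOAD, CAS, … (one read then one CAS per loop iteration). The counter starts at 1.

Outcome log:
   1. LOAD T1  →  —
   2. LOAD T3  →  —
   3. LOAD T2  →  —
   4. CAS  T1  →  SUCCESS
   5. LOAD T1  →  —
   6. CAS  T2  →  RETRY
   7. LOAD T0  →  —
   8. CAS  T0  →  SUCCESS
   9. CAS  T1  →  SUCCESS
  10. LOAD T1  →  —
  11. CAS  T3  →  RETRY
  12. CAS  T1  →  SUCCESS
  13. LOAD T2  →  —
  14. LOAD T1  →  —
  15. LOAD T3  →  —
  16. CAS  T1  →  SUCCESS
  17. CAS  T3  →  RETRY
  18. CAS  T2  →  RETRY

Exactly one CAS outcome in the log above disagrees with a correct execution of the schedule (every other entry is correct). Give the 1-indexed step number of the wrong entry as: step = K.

Correct run:
T1 LOAD — after: cnt=1, r=1 — load
T3 LOAD — after: cnt=1, r=1 — load
T2 LOAD — after: cnt=1, r=1 — load
T1 CAS — after: cnt=2, r=1 — ok
T1 LOAD — after: cnt=2, r=2 — load
T2 CAS — after: cnt=2, r=1 — retry
T0 LOAD — after: cnt=2, r=2 — load
T0 CAS — after: cnt=3, r=2 — ok
T1 CAS — after: cnt=3, r=2 — retry
T1 LOAD — after: cnt=3, r=3 — load
T3 CAS — after: cnt=3, r=1 — retry
T1 CAS — after: cnt=4, r=3 — ok
T2 LOAD — after: cnt=4, r=4 — load
T1 LOAD — after: cnt=4, r=4 — load
T3 LOAD — after: cnt=4, r=4 — load
T1 CAS — after: cnt=5, r=4 — ok
T3 CAS — after: cnt=5, r=4 — retry
T2 CAS — after: cnt=5, r=4 — retry
Log disagrees first at step 9.

step = 9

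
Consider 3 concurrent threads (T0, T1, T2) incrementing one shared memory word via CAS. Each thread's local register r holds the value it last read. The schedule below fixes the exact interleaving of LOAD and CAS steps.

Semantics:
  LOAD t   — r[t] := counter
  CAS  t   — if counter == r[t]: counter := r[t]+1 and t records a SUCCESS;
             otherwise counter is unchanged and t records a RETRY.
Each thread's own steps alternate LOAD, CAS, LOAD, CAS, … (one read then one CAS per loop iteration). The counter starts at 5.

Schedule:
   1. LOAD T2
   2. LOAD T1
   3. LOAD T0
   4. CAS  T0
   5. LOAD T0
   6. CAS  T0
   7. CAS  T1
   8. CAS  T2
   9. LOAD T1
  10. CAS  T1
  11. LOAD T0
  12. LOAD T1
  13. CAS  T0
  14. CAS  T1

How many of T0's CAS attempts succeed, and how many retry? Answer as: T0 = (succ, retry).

1. LOAD T2 → mem=5 r[T2]=5 [LOAD]
2. LOAD T1 → mem=5 r[T1]=5 [LOAD]
3. LOAD T0 → mem=5 r[T0]=5 [LOAD]
4. CAS T0 → mem=6 r[T0]=5 [OK]
5. LOAD T0 → mem=6 r[T0]=6 [LOAD]
6. CAS T0 → mem=7 r[T0]=6 [OK]
7. CAS T1 → mem=7 r[T1]=5 [RETRY]
8. CAS T2 → mem=7 r[T2]=5 [RETRY]
9. LOAD T1 → mem=7 r[T1]=7 [LOAD]
10. CAS T1 → mem=8 r[T1]=7 [OK]
11. LOAD T0 → mem=8 r[T0]=8 [LOAD]
12. LOAD T1 → mem=8 r[T1]=8 [LOAD]
13. CAS T0 → mem=9 r[T0]=8 [OK]
14. CAS T1 → mem=9 r[T1]=8 [RETRY]

T0 = (3, 0)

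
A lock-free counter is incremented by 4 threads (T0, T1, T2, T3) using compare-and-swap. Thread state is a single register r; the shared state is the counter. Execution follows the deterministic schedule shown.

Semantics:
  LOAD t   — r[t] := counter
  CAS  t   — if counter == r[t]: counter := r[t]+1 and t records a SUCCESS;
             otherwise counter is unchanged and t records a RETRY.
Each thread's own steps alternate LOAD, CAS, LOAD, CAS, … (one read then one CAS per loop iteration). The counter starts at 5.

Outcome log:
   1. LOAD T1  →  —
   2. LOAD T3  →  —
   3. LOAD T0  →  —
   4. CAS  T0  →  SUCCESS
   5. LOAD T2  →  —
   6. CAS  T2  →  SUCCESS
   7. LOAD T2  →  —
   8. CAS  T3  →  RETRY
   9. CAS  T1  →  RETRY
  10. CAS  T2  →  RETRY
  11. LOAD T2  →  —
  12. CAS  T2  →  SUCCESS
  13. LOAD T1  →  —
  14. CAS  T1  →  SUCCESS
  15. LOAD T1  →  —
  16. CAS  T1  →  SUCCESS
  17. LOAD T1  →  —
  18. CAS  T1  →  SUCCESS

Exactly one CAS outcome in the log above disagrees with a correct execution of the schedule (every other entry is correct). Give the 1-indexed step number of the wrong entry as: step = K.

Correct run:
1. LOAD T1 → mem=5 r[T1]=5 [LOAD]
2. LOAD T3 → mem=5 r[T3]=5 [LOAD]
3. LOAD T0 → mem=5 r[T0]=5 [LOAD]
4. CAS T0 → mem=6 r[T0]=5 [OK]
5. LOAD T2 → mem=6 r[T2]=6 [LOAD]
6. CAS T2 → mem=7 r[T2]=6 [OK]
7. LOAD T2 → mem=7 r[T2]=7 [LOAD]
8. CAS T3 → mem=7 r[T3]=5 [RETRY]
9. CAS T1 → mem=7 r[T1]=5 [RETRY]
10. CAS T2 → mem=8 r[T2]=7 [OK]
11. LOAD T2 → mem=8 r[T2]=8 [LOAD]
12. CAS T2 → mem=9 r[T2]=8 [OK]
13. LOAD T1 → mem=9 r[T1]=9 [LOAD]
14. CAS T1 → mem=10 r[T1]=9 [OK]
15. LOAD T1 → mem=10 r[T1]=10 [LOAD]
16. CAS T1 → mem=11 r[T1]=10 [OK]
17. LOAD T1 → mem=11 r[T1]=11 [LOAD]
18. CAS T1 → mem=12 r[T1]=11 [OK]
Flip is step 10.

step = 10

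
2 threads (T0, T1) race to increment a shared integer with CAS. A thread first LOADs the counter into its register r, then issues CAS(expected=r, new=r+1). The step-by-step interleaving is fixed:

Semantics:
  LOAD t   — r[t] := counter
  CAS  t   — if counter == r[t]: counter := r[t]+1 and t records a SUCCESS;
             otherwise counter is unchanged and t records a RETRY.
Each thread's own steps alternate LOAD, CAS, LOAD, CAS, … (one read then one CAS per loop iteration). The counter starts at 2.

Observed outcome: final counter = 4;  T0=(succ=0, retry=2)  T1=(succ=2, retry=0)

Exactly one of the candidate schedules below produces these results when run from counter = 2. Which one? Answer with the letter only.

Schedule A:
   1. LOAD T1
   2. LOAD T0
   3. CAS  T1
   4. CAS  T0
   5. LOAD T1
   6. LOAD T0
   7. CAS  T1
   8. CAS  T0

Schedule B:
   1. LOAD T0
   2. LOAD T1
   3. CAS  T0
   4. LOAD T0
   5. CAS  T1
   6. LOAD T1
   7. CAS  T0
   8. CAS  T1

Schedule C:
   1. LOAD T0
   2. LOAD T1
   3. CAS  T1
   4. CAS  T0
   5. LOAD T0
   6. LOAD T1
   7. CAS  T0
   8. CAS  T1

A

Run A:
   1) LOAD T1:  M=2  r_T1=2
   2) LOAD T0:  M=2  r_T0=2
   3) CAS  T1:  M=3  r_T1=2 ✓
   4) CAS  T0:  M=3  r_T0=2 ✗
   5) LOAD T1:  M=3  r_T1=3
   6) LOAD T0:  M=3  r_T0=3
   7) CAS  T1:  M=4  r_T1=3 ✓
   8) CAS  T0:  M=4  r_T0=3 ✗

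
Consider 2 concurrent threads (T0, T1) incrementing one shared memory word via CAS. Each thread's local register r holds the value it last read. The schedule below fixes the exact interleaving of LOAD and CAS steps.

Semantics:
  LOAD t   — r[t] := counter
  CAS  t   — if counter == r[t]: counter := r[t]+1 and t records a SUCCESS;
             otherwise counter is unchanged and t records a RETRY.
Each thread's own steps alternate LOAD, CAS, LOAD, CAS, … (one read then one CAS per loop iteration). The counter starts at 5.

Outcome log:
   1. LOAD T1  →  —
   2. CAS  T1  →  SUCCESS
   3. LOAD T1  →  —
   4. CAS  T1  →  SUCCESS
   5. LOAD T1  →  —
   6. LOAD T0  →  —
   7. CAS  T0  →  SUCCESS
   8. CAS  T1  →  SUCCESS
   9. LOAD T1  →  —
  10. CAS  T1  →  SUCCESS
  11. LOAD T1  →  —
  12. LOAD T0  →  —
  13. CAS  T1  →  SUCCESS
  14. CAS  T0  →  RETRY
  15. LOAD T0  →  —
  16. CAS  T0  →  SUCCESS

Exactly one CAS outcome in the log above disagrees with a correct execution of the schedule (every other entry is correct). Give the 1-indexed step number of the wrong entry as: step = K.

step = 8

Correct run:
#1 T1 reads 5
#2 T1 CAS(5→6) writes; counter now 6
#3 T1 reads 6
#4 T1 CAS(6→7) writes; counter now 7
#5 T1 reads 7
#6 T0 reads 7
#7 T0 CAS(7→8) writes; counter now 8
#8 T1 CAS(7→8) fails; counter now 8
#9 T1 reads 8
#10 T1 CAS(8→9) writes; counter now 9
#11 T1 reads 9
#12 T0 reads 9
#13 T1 CAS(9→10) writes; counter now 10
#14 T0 CAS(9→10) fails; counter now 10
#15 T0 reads 10
#16 T0 CAS(10→11) writes; counter now 11
Log disagrees first at step 8.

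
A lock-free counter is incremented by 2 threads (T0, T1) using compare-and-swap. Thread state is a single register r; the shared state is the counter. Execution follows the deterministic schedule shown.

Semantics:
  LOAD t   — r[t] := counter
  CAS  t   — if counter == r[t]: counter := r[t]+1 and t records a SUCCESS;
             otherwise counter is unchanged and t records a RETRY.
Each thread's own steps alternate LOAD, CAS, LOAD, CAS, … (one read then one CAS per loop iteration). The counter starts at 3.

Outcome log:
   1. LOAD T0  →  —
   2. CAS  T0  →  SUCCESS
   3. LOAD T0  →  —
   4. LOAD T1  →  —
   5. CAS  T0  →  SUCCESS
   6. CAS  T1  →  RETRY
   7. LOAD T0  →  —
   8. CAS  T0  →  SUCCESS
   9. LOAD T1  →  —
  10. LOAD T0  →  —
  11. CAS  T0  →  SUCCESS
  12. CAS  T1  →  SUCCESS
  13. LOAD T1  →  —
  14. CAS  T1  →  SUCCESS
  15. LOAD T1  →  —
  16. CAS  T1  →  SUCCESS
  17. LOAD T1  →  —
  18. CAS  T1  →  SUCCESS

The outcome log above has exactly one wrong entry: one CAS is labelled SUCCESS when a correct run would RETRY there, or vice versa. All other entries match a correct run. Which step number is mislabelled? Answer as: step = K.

step = 12

Correct run:
   1) LOAD T0:  M=3  r_T0=3
   2) CAS  T0:  M=4  r_T0=3 ✓
   3) LOAD T0:  M=4  r_T0=4
   4) LOAD T1:  M=4  r_T1=4
   5) CAS  T0:  M=5  r_T0=4 ✓
   6) CAS  T1:  M=5  r_T1=4 ✗
   7) LOAD T0:  M=5  r_T0=5
   8) CAS  T0:  M=6  r_T0=5 ✓
   9) LOAD T1:  M=6  r_T1=6
  10) LOAD T0:  M=6  r_T0=6
  11) CAS  T0:  M=7  r_T0=6 ✓
  12) CAS  T1:  M=7  r_T1=6 ✗
  13) LOAD T1:  M=7  r_T1=7
  14) CAS  T1:  M=8  r_T1=7 ✓
  15) LOAD T1:  M=8  r_T1=8
  16) CAS  T1:  M=9  r_T1=8 ✓
  17) LOAD T1:  M=9  r_T1=9
  18) CAS  T1:  M=10  r_T1=9 ✓
Log disagrees first at step 12.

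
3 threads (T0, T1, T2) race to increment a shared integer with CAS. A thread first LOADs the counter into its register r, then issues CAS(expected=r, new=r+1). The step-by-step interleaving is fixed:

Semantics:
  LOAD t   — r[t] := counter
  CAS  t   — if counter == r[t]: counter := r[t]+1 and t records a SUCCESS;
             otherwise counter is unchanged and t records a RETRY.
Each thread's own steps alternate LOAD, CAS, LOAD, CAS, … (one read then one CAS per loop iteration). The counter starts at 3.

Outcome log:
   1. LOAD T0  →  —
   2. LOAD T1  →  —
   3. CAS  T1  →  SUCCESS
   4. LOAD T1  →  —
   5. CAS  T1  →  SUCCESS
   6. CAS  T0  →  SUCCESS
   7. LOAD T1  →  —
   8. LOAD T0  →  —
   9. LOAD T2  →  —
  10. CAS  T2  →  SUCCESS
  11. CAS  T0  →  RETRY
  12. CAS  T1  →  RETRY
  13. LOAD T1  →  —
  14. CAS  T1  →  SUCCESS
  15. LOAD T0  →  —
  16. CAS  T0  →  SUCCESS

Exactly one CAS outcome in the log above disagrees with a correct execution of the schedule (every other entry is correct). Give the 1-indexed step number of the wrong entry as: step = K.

step = 6

Re-executing:
T0 LOAD — after: cnt=3, r=3 — load
T1 LOAD — after: cnt=3, r=3 — load
T1 CAS — after: cnt=4, r=3 — ok
T1 LOAD — after: cnt=4, r=4 — load
T1 CAS — after: cnt=5, r=4 — ok
T0 CAS — after: cnt=5, r=3 — retry
T1 LOAD — after: cnt=5, r=5 — load
T0 LOAD — after: cnt=5, r=5 — load
T2 LOAD — after: cnt=5, r=5 — load
T2 CAS — after: cnt=6, r=5 — ok
T0 CAS — after: cnt=6, r=5 — retry
T1 CAS — after: cnt=6, r=5 — retry
T1 LOAD — after: cnt=6, r=6 — load
T1 CAS — after: cnt=7, r=6 — ok
T0 LOAD — after: cnt=7, r=7 — load
T0 CAS — after: cnt=8, r=7 — ok
Mismatch at 6.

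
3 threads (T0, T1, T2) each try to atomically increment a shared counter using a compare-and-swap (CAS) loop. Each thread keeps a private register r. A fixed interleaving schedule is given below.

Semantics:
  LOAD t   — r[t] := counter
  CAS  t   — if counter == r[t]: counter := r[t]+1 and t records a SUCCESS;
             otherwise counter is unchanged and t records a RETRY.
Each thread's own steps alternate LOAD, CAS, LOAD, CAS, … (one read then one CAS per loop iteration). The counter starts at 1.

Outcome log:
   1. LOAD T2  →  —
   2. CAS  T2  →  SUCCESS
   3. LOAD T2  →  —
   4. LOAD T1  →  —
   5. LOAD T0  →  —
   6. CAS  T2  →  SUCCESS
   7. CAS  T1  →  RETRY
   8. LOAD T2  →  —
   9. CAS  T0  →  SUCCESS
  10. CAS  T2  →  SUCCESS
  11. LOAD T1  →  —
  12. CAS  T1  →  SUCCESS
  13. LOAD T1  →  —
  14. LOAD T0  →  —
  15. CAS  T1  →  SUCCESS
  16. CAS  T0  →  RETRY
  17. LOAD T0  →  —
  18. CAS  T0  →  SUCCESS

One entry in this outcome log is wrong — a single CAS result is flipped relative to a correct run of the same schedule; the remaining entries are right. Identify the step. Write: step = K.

step = 9

Reference trace:
[1] T2.load  rd  (counter 1, T2.r 1)
[2] T2.cas  hit  (counter 2, T2.r 1)
[3] T2.load  rd  (counter 2, T2.r 2)
[4] T1.load  rd  (counter 2, T1.r 2)
[5] T0.load  rd  (counter 2, T0.r 2)
[6] T2.cas  hit  (counter 3, T2.r 2)
[7] T1.cas  miss  (counter 3, T1.r 2)
[8] T2.load  rd  (counter 3, T2.r 3)
[9] T0.cas  miss  (counter 3, T0.r 2)
[10] T2.cas  hit  (counter 4, T2.r 3)
[11] T1.load  rd  (counter 4, T1.r 4)
[12] T1.cas  hit  (counter 5, T1.r 4)
[13] T1.load  rd  (counter 5, T1.r 5)
[14] T0.load  rd  (counter 5, T0.r 5)
[15] T1.cas  hit  (counter 6, T1.r 5)
[16] T0.cas  miss  (counter 6, T0.r 5)
[17] T0.load  rd  (counter 6, T0.r 6)
[18] T0.cas  hit  (counter 7, T0.r 6)
Mismatch at 9.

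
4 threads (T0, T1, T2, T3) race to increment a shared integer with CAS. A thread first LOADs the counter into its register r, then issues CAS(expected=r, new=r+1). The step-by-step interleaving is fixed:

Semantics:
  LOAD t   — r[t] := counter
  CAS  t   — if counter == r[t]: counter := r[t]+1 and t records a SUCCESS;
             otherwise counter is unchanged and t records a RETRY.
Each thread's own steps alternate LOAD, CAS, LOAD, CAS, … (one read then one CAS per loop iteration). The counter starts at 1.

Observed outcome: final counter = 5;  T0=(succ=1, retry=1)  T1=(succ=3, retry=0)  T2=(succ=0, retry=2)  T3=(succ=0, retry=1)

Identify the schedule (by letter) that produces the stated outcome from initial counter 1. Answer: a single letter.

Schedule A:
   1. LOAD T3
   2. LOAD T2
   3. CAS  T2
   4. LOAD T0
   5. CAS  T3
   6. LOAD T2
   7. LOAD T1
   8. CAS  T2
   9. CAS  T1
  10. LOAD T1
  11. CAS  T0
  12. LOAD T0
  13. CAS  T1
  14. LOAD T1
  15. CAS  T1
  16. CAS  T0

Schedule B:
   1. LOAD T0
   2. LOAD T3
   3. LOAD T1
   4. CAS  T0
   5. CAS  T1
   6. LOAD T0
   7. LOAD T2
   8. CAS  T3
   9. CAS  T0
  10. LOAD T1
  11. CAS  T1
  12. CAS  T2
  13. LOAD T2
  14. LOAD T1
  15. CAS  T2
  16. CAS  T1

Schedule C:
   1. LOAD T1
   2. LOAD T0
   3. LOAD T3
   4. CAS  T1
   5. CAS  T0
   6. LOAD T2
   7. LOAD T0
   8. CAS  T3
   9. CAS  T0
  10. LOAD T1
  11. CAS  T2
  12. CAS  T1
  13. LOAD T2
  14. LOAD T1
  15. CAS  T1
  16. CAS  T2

C

Simulating candidate C:
step 1: T1 LOAD ⇒ load; ctr=1 reg=1
step 2: T0 LOAD ⇒ load; ctr=1 reg=1
step 3: T3 LOAD ⇒ load; ctr=1 reg=1
step 4: T1 CAS ⇒ ok; ctr=2 reg=1
step 5: T0 CAS ⇒ retry; ctr=2 reg=1
step 6: T2 LOAD ⇒ load; ctr=2 reg=2
step 7: T0 LOAD ⇒ load; ctr=2 reg=2
step 8: T3 CAS ⇒ retry; ctr=2 reg=1
step 9: T0 CAS ⇒ ok; ctr=3 reg=2
step 10: T1 LOAD ⇒ load; ctr=3 reg=3
step 11: T2 CAS ⇒ retry; ctr=3 reg=2
step 12: T1 CAS ⇒ ok; ctr=4 reg=3
step 13: T2 LOAD ⇒ load; ctr=4 reg=4
step 14: T1 LOAD ⇒ load; ctr=4 reg=4
step 15: T1 CAS ⇒ ok; ctr=5 reg=4
step 16: T2 CAS ⇒ retry; ctr=5 reg=4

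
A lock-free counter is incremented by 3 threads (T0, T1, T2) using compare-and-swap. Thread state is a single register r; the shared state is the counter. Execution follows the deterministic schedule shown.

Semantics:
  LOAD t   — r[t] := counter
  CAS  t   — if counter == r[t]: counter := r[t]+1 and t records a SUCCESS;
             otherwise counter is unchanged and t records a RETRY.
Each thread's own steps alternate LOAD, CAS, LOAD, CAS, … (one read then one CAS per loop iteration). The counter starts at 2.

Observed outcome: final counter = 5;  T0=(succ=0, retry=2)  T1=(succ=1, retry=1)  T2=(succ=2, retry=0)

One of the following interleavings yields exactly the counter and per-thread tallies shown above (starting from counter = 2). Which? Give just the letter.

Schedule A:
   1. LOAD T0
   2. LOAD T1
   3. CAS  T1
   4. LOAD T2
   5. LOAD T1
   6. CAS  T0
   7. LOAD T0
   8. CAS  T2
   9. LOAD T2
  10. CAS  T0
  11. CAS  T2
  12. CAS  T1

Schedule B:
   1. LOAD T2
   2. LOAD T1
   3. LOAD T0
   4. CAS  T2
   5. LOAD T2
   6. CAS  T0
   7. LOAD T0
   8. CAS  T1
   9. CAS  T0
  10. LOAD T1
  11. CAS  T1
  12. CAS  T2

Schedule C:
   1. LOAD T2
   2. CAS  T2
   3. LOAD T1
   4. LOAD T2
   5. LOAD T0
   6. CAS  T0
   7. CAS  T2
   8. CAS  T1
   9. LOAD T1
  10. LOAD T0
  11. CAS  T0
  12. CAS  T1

Simulating candidate A:
   1) LOAD T0:  M=2  r_T0=2
   2) LOAD T1:  M=2  r_T1=2
   3) CAS  T1:  M=3  r_T1=2 ✓
   4) LOAD T2:  M=3  r_T2=3
   5) LOAD T1:  M=3  r_T1=3
   6) CAS  T0:  M=3  r_T0=2 ✗
   7) LOAD T0:  M=3  r_T0=3
   8) CAS  T2:  M=4  r_T2=3 ✓
   9) LOAD T2:  M=4  r_T2=4
  10) CAS  T0:  M=4  r_T0=3 ✗
  11) CAS  T2:  M=5  r_T2=4 ✓
  12) CAS  T1:  M=5  r_T1=3 ✗

A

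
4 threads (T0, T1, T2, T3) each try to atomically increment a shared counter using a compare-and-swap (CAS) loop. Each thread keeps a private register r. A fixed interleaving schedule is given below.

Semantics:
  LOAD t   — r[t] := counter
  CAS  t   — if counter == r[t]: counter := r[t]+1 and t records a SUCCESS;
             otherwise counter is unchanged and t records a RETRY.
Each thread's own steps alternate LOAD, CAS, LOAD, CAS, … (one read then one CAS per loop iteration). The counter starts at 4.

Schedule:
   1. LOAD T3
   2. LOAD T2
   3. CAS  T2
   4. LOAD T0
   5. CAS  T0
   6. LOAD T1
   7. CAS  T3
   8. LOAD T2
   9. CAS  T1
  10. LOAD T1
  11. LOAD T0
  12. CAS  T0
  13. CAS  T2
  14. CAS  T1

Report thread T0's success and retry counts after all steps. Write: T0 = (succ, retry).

T0 = (2, 0)

   1) LOAD T3:  M=4  r_T3=4
   2) LOAD T2:  M=4  r_T2=4
   3) CAS  T2:  M=5  r_T2=4 ✓
   4) LOAD T0:  M=5  r_T0=5
   5) CAS  T0:  M=6  r_T0=5 ✓
   6) LOAD T1:  M=6  r_T1=6
   7) CAS  T3:  M=6  r_T3=4 ✗
   8) LOAD T2:  M=6  r_T2=6
   9) CAS  T1:  M=7  r_T1=6 ✓
  10) LOAD T1:  M=7  r_T1=7
  11) LOAD T0:  M=7  r_T0=7
  12) CAS  T0:  M=8  r_T0=7 ✓
  13) CAS  T2:  M=8  r_T2=6 ✗
  14) CAS  T1:  M=8  r_T1=7 ✗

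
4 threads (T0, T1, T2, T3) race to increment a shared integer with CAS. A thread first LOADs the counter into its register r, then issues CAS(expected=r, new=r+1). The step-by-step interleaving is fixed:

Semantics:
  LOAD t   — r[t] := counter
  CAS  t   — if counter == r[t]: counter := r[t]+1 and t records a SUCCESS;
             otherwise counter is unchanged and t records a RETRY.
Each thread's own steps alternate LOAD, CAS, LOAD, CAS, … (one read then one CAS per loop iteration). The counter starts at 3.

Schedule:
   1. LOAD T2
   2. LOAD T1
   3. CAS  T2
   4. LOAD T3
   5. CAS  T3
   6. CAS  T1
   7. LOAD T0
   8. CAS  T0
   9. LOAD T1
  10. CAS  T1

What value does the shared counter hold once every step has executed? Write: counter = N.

counter = 7

[1] T2.load  rd  (counter 3, T2.r 3)
[2] T1.load  rd  (counter 3, T1.r 3)
[3] T2.cas  hit  (counter 4, T2.r 3)
[4] T3.load  rd  (counter 4, T3.r 4)
[5] T3.cas  hit  (counter 5, T3.r 4)
[6] T1.cas  miss  (counter 5, T1.r 3)
[7] T0.load  rd  (counter 5, T0.r 5)
[8] T0.cas  hit  (counter 6, T0.r 5)
[9] T1.load  rd  (counter 6, T1.r 6)
[10] T1.cas  hit  (counter 7, T1.r 6)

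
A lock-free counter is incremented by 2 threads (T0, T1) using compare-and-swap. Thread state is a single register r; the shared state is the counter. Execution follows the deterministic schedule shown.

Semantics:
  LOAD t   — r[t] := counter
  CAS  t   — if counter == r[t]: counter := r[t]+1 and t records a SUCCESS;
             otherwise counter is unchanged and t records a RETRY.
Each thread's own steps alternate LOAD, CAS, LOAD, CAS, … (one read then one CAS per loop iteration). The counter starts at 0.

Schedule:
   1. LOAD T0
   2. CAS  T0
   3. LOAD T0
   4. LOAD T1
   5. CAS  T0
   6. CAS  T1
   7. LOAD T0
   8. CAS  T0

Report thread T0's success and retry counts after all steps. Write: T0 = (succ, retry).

1. LOAD T0 → mem=0 r[T0]=0 [LOAD]
2. CAS T0 → mem=1 r[T0]=0 [OK]
3. LOAD T0 → mem=1 r[T0]=1 [LOAD]
4. LOAD T1 → mem=1 r[T1]=1 [LOAD]
5. CAS T0 → mem=2 r[T0]=1 [OK]
6. CAS T1 → mem=2 r[T1]=1 [RETRY]
7. LOAD T0 → mem=2 r[T0]=2 [LOAD]
8. CAS T0 → mem=3 r[T0]=2 [OK]

T0 = (3, 0)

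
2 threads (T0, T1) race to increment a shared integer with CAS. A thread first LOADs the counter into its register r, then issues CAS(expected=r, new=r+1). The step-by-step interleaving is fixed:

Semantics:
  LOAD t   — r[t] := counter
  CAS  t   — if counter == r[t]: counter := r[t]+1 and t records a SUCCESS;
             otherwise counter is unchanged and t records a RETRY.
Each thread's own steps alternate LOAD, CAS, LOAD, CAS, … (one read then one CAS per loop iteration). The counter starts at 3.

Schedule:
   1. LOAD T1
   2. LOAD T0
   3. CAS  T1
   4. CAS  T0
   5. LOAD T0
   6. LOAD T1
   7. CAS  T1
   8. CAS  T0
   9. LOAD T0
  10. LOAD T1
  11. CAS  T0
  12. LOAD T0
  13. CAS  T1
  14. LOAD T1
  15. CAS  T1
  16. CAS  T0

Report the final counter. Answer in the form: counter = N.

counter = 7

1. LOAD T1 → mem=3 r[T1]=3 [LOAD]
2. LOAD T0 → mem=3 r[T0]=3 [LOAD]
3. CAS T1 → mem=4 r[T1]=3 [OK]
4. CAS T0 → mem=4 r[T0]=3 [RETRY]
5. LOAD T0 → mem=4 r[T0]=4 [LOAD]
6. LOAD T1 → mem=4 r[T1]=4 [LOAD]
7. CAS T1 → mem=5 r[T1]=4 [OK]
8. CAS T0 → mem=5 r[T0]=4 [RETRY]
9. LOAD T0 → mem=5 r[T0]=5 [LOAD]
10. LOAD T1 → mem=5 r[T1]=5 [LOAD]
11. CAS T0 → mem=6 r[T0]=5 [OK]
12. LOAD T0 → mem=6 r[T0]=6 [LOAD]
13. CAS T1 → mem=6 r[T1]=5 [RETRY]
14. LOAD T1 → mem=6 r[T1]=6 [LOAD]
15. CAS T1 → mem=7 r[T1]=6 [OK]
16. CAS T0 → mem=7 r[T0]=6 [RETRY]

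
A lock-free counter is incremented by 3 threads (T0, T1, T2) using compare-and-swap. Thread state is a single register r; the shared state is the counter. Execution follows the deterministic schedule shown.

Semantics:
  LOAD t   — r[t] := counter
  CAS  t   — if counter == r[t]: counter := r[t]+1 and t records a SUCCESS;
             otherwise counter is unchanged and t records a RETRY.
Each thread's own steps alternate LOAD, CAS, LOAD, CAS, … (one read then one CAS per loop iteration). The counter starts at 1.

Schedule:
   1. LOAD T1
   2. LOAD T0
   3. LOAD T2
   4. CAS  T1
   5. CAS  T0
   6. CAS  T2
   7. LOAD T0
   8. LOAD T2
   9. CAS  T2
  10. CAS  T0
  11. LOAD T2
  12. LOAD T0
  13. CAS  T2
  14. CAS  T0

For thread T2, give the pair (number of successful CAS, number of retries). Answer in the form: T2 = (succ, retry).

T2 = (2, 1)

step 1: T1 LOAD ⇒ load; ctr=1 reg=1
step 2: T0 LOAD ⇒ load; ctr=1 reg=1
step 3: T2 LOAD ⇒ load; ctr=1 reg=1
step 4: T1 CAS ⇒ ok; ctr=2 reg=1
step 5: T0 CAS ⇒ retry; ctr=2 reg=1
step 6: T2 CAS ⇒ retry; ctr=2 reg=1
step 7: T0 LOAD ⇒ load; ctr=2 reg=2
step 8: T2 LOAD ⇒ load; ctr=2 reg=2
step 9: T2 CAS ⇒ ok; ctr=3 reg=2
step 10: T0 CAS ⇒ retry; ctr=3 reg=2
step 11: T2 LOAD ⇒ load; ctr=3 reg=3
step 12: T0 LOAD ⇒ load; ctr=3 reg=3
step 13: T2 CAS ⇒ ok; ctr=4 reg=3
step 14: T0 CAS ⇒ retry; ctr=4 reg=3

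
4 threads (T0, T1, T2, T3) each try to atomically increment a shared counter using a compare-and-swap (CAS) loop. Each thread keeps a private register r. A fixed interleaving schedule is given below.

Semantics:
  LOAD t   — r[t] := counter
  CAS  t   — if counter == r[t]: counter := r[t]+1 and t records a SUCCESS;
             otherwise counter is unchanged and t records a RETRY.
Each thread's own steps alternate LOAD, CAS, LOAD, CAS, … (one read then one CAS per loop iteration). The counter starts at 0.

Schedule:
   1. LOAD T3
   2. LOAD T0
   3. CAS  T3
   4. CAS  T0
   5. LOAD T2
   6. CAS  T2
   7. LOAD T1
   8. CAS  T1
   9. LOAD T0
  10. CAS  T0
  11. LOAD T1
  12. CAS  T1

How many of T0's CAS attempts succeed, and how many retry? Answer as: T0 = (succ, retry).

[1] T3.load  rd  (counter 0, T3.r 0)
[2] T0.load  rd  (counter 0, T0.r 0)
[3] T3.cas  hit  (counter 1, T3.r 0)
[4] T0.cas  miss  (counter 1, T0.r 0)
[5] T2.load  rd  (counter 1, T2.r 1)
[6] T2.cas  hit  (counter 2, T2.r 1)
[7] T1.load  rd  (counter 2, T1.r 2)
[8] T1.cas  hit  (counter 3, T1.r 2)
[9] T0.load  rd  (counter 3, T0.r 3)
[10] T0.cas  hit  (counter 4, T0.r 3)
[11] T1.load  rd  (counter 4, T1.r 4)
[12] T1.cas  hit  (counter 5, T1.r 4)

T0 = (1, 1)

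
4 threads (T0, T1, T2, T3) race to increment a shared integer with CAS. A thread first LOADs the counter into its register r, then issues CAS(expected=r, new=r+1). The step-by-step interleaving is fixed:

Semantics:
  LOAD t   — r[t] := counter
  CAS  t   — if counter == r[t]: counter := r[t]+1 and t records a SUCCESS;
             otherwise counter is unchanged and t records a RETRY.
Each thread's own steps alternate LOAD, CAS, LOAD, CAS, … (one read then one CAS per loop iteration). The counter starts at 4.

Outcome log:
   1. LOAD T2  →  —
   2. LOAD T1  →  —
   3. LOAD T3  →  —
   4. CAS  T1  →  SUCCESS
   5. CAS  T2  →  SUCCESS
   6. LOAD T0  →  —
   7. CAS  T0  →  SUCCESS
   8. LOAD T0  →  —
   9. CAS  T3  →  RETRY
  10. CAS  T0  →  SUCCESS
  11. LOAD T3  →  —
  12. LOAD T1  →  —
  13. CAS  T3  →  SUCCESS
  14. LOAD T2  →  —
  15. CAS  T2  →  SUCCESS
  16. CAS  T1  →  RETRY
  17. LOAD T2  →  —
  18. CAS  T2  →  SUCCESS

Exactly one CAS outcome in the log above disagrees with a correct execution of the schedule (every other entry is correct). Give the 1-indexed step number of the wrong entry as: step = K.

Re-executing:
[1] T2.load  rd  (counter 4, T2.r 4)
[2] T1.load  rd  (counter 4, T1.r 4)
[3] T3.load  rd  (counter 4, T3.r 4)
[4] T1.cas  hit  (counter 5, T1.r 4)
[5] T2.cas  miss  (counter 5, T2.r 4)
[6] T0.load  rd  (counter 5, T0.r 5)
[7] T0.cas  hit  (counter 6, T0.r 5)
[8] T0.load  rd  (counter 6, T0.r 6)
[9] T3.cas  miss  (counter 6, T3.r 4)
[10] T0.cas  hit  (counter 7, T0.r 6)
[11] T3.load  rd  (counter 7, T3.r 7)
[12] T1.load  rd  (counter 7, T1.r 7)
[13] T3.cas  hit  (counter 8, T3.r 7)
[14] T2.load  rd  (counter 8, T2.r 8)
[15] T2.cas  hit  (counter 9, T2.r 8)
[16] T1.cas  miss  (counter 9, T1.r 7)
[17] T2.load  rd  (counter 9, T2.r 9)
[18] T2.cas  hit  (counter 10, T2.r 9)
Log disagrees first at step 5.

step = 5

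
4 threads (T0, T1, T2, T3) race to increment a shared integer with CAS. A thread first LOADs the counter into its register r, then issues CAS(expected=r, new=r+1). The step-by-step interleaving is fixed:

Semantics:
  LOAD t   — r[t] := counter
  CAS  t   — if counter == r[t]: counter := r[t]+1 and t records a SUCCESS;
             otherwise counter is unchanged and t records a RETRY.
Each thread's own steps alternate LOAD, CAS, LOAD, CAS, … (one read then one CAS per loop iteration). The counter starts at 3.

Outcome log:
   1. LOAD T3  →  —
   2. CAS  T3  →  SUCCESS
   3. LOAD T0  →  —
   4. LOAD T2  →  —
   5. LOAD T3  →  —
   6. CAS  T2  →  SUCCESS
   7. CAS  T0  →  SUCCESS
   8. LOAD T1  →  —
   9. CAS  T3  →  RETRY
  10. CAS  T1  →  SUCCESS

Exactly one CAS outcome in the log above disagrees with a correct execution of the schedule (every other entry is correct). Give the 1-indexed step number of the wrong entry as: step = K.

step = 7

Correct run:
#1 T3 reads 3
#2 T3 CAS(3→4) writes; counter now 4
#3 T0 reads 4
#4 T2 reads 4
#5 T3 reads 4
#6 T2 CAS(4→5) writes; counter now 5
#7 T0 CAS(4→5) fails; counter now 5
#8 T1 reads 5
#9 T3 CAS(4→5) fails; counter now 5
#10 T1 CAS(5→6) writes; counter now 6
Log disagrees first at step 7.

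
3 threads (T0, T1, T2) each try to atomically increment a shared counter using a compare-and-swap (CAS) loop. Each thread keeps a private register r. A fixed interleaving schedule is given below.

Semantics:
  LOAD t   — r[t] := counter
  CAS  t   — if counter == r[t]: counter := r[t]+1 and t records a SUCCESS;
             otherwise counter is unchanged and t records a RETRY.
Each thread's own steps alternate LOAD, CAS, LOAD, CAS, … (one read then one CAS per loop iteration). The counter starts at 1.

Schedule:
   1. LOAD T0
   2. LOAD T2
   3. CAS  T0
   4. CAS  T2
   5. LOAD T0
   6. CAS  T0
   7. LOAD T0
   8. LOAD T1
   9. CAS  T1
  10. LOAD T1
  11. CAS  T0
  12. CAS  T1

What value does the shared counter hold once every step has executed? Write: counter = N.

1. LOAD T0 → mem=1 r[T0]=1 [LOAD]
2. LOAD T2 → mem=1 r[T2]=1 [LOAD]
3. CAS T0 → mem=2 r[T0]=1 [OK]
4. CAS T2 → mem=2 r[T2]=1 [RETRY]
5. LOAD T0 → mem=2 r[T0]=2 [LOAD]
6. CAS T0 → mem=3 r[T0]=2 [OK]
7. LOAD T0 → mem=3 r[T0]=3 [LOAD]
8. LOAD T1 → mem=3 r[T1]=3 [LOAD]
9. CAS T1 → mem=4 r[T1]=3 [OK]
10. LOAD T1 → mem=4 r[T1]=4 [LOAD]
11. CAS T0 → mem=4 r[T0]=3 [RETRY]
12. CAS T1 → mem=5 r[T1]=4 [OK]

counter = 5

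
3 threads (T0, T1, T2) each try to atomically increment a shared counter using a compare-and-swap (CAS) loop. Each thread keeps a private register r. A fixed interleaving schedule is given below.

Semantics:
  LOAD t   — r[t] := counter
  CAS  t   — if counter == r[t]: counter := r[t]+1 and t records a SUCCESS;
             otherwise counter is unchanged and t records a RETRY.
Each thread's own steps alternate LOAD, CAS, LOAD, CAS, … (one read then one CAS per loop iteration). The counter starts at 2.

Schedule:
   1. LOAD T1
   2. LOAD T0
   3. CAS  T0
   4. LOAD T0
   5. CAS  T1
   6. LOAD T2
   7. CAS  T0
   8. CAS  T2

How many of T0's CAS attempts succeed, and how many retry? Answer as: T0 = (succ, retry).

step 1: T1 LOAD ⇒ load; ctr=2 reg=2
step 2: T0 LOAD ⇒ load; ctr=2 reg=2
step 3: T0 CAS ⇒ ok; ctr=3 reg=2
step 4: T0 LOAD ⇒ load; ctr=3 reg=3
step 5: T1 CAS ⇒ retry; ctr=3 reg=2
step 6: T2 LOAD ⇒ load; ctr=3 reg=3
step 7: T0 CAS ⇒ ok; ctr=4 reg=3
step 8: T2 CAS ⇒ retry; ctr=4 reg=3

T0 = (2, 0)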